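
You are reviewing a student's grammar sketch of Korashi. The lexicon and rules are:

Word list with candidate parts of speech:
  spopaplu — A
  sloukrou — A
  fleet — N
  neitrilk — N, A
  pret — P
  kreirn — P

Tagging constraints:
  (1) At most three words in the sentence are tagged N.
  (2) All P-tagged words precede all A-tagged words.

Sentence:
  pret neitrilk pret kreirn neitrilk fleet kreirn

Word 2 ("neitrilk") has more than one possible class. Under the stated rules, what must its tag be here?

N

Candidates per position — 1:pret {P}; 2:neitrilk {N,A}; 3:pret {P}; 4:kreirn {P}; 5:neitrilk {N,A}; 6:fleet {N}; 7:kreirn {P}.
Position 2: A is ruled out by rule 2; that leaves N.
Position 5: A is ruled out by rule 2; that leaves N.
That leaves exactly one tagging: P N P P N N P.
Rule-by-rule: rule 1 satisfied; rule 2 satisfied.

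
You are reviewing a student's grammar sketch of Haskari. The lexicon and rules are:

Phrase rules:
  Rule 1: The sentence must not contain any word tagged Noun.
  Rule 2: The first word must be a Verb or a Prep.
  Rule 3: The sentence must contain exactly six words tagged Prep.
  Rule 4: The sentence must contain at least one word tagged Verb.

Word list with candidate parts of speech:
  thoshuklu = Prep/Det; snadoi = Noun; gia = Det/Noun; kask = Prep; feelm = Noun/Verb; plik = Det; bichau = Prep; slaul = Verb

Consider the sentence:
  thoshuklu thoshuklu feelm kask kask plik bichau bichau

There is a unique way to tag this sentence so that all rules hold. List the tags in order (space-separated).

Candidates per position — 1:thoshuklu {Prep,Det}; 2:thoshuklu {Prep,Det}; 3:feelm {Noun,Verb}; 4:kask {Prep}; 5:kask {Prep}; 6:plik {Det}; 7:bichau {Prep}; 8:bichau {Prep}.
If word 1 were Det, no tagging could satisfy rule 2; so word 1 is Prep.
If word 2 were Det, no tagging could satisfy rule 3; so word 2 is Prep.
If word 3 were Noun, no tagging could satisfy rule 1; so word 3 is Verb.
So the tagging must be: Prep Prep Verb Prep Prep Det Prep Prep.
Check: rule 1 ✓; rule 2 ✓; rule 3 ✓; rule 4 ✓.

Prep Prep Verb Prep Prep Det Prep Prep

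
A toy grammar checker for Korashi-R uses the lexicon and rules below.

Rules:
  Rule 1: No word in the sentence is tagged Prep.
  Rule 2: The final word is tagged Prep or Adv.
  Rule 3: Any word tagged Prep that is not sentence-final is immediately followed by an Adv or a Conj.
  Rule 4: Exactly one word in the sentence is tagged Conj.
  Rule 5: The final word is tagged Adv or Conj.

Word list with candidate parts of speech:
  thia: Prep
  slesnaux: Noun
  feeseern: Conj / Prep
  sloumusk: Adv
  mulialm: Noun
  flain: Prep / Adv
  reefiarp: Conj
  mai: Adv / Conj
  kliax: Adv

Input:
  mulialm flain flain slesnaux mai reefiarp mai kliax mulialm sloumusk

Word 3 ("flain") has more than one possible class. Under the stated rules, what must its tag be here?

Candidates per position — 1:mulialm {Noun}; 2:flain {Prep,Adv}; 3:flain {Prep,Adv}; 4:slesnaux {Noun}; 5:mai {Adv,Conj}; 6:reefiarp {Conj}; 7:mai {Adv,Conj}; 8:kliax {Adv}; 9:mulialm {Noun}; 10:sloumusk {Adv}.
Position 2: Prep is ruled out by rule 1; that leaves Adv.
Position 3: Prep is ruled out by rule 1; that leaves Adv.
Position 5: Conj is ruled out by rule 4; that leaves Adv.
Position 7: Conj is ruled out by rule 4; that leaves Adv.
That leaves exactly one tagging: Noun Adv Adv Noun Adv Conj Adv Adv Noun Adv.
Verifying each rule — rule 1 ✓; rule 2 ✓; rule 3 ✓; rule 4 ✓; rule 5 ✓.

Adv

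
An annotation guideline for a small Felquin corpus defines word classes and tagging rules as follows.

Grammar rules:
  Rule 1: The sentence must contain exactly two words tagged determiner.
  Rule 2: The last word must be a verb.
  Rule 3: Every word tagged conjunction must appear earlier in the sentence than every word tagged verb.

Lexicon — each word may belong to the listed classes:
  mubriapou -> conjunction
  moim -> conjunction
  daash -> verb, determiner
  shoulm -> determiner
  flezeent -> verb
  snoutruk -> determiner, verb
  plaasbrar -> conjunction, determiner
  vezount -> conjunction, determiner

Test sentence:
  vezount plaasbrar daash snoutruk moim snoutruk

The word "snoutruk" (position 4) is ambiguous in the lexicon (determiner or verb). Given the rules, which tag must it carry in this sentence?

determiner

Candidates per position — 1:vezount {conjunction,determiner}; 2:plaasbrar {conjunction,determiner}; 3:daash {verb,determiner}; 4:snoutruk {determiner,verb}; 5:moim {conjunction}; 6:snoutruk {determiner,verb}.
Word 3 cannot be verb — rule 3 would then fail for every completion. It is determiner.
Word 4 cannot be verb — rule 3 would then fail for every completion. It is determiner.
Word 6 cannot be determiner — rule 1 would then fail for every completion. It is verb.
Word 1 cannot be determiner — rule 1 would then fail for every completion. It is conjunction.
Word 2 cannot be determiner — rule 1 would then fail for every completion. It is conjunction.
So the tagging must be: conjunction conjunction determiner determiner conjunction verb.
Checking: rule 1 holds; rule 2 holds; rule 3 holds.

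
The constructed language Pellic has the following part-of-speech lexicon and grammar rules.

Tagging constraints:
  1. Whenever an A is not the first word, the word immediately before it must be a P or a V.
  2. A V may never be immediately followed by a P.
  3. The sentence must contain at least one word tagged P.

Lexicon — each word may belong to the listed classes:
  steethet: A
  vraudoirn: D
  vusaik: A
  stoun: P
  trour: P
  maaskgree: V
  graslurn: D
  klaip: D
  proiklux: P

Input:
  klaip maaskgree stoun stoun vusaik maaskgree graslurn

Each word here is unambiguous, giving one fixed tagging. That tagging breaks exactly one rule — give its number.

Fixed tagging: D V P P A V D.
Checking each rule: R1 ✓, R2 ✗, R3 ✓.
Only rule 2 fails.

2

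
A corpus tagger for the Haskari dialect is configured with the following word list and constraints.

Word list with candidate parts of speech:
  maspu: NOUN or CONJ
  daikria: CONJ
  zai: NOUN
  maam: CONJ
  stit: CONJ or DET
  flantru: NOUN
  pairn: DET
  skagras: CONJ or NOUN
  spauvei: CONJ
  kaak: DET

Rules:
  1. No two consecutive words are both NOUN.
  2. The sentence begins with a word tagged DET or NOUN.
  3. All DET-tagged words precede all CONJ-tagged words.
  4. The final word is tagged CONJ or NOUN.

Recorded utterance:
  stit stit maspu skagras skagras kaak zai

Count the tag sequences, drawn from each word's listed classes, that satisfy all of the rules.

0

Candidates per position — 1:stit {CONJ,DET}; 2:stit {CONJ,DET}; 3:maspu {NOUN,CONJ}; 4:skagras {CONJ,NOUN}; 5:skagras {CONJ,NOUN}; 6:kaak {DET}; 7:zai {NOUN}.
There are 32 candidate sequences in total.
Every candidate sequence violates at least one rule; no consistent tagging exists.
Count = 0.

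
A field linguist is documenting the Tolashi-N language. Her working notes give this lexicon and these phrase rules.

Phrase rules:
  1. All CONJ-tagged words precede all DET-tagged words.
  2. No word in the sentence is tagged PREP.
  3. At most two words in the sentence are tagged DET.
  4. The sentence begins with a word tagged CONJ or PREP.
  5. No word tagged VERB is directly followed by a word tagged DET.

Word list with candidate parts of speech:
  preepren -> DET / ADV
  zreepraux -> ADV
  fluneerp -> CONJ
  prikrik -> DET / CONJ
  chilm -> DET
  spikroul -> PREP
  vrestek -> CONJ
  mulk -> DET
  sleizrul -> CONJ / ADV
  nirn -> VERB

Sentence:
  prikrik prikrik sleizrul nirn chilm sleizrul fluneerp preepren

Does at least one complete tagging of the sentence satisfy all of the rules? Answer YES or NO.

NO

Candidates per position — 1:prikrik {DET,CONJ}; 2:prikrik {DET,CONJ}; 3:sleizrul {CONJ,ADV}; 4:nirn {VERB}; 5:chilm {DET}; 6:sleizrul {CONJ,ADV}; 7:fluneerp {CONJ}; 8:preepren {DET,ADV}.
Rule 1 cannot be satisfied by any choice of tags from the lexicon.
So there is no consistent tagging.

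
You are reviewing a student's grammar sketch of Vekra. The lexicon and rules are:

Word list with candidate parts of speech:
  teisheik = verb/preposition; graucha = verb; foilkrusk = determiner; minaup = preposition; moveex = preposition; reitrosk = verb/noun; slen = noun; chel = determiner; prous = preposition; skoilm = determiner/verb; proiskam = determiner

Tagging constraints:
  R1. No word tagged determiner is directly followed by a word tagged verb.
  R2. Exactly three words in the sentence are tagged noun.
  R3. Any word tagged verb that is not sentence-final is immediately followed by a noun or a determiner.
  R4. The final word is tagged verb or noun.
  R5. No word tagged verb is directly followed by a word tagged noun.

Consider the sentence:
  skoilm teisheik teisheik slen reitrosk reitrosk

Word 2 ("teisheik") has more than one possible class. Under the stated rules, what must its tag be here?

preposition

Candidates per position — 1:skoilm {determiner,verb}; 2:teisheik {verb,preposition}; 3:teisheik {verb,preposition}; 4:slen {noun}; 5:reitrosk {verb,noun}; 6:reitrosk {verb,noun}.
Word 1 cannot be verb — rule 3 would then fail for every completion. It is determiner.
Word 2 cannot be verb — rule 1 would then fail for every completion. It is preposition.
Word 3 cannot be verb — rule 5 would then fail for every completion. It is preposition.
Word 5 cannot be verb — rule 2 would then fail for every completion. It is noun.
Word 6 cannot be verb — rule 2 would then fail for every completion. It is noun.
The unique satisfying tagging is: determiner preposition preposition noun noun noun.
Checking: rule 1 satisfied; rule 2 satisfied; rule 3 satisfied; rule 4 satisfied; rule 5 satisfied.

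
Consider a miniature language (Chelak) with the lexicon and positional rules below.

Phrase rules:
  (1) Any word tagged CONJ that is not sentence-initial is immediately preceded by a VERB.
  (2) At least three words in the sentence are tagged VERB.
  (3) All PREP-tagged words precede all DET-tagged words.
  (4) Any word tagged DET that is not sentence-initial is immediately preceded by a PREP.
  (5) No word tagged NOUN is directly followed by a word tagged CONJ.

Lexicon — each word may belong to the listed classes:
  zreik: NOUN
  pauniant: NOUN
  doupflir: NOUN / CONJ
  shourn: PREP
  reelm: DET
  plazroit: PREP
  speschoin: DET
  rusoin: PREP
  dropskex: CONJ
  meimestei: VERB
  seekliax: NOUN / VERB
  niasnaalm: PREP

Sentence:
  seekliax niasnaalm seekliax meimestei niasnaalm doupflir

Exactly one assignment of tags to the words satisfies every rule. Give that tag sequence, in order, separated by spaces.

VERB PREP VERB VERB PREP NOUN

Candidates per position — 1:seekliax {NOUN,VERB}; 2:niasnaalm {PREP}; 3:seekliax {NOUN,VERB}; 4:meimestei {VERB}; 5:niasnaalm {PREP}; 6:doupflir {NOUN,CONJ}.
If word 1 were NOUN, no tagging could satisfy rule 2; so word 1 is VERB.
If word 3 were NOUN, no tagging could satisfy rule 2; so word 3 is VERB.
If word 6 were CONJ, no tagging could satisfy rule 1; so word 6 is NOUN.
The only consistent sequence is: VERB PREP VERB VERB PREP NOUN.
Verifying each rule — rule 1 ok; rule 2 ok; rule 3 ok; rule 4 ok; rule 5 ok.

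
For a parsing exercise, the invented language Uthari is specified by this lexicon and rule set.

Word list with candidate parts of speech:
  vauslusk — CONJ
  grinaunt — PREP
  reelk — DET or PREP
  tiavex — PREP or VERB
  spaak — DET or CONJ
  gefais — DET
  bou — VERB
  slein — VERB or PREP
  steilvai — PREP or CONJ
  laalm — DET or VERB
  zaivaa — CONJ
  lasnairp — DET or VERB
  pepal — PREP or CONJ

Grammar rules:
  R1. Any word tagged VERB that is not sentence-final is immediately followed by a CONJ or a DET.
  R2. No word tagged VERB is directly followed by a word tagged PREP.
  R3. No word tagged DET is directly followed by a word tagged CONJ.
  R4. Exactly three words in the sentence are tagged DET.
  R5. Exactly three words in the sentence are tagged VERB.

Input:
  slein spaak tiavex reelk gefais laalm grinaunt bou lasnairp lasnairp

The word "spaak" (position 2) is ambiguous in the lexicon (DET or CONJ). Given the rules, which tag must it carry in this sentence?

Candidates per position — 1:slein {VERB,PREP}; 2:spaak {DET,CONJ}; 3:tiavex {PREP,VERB}; 4:reelk {DET,PREP}; 5:gefais {DET}; 6:laalm {DET,VERB}; 7:grinaunt {PREP}; 8:bou {VERB}; 9:lasnairp {DET,VERB}; 10:lasnairp {DET,VERB}.
Word 6 cannot be VERB — rule 1 would then fail for every completion. It is DET.
Word 9 cannot be VERB — rule 1 would then fail for every completion. It is DET.
Word 10 cannot be DET — rule 4 would then fail for every completion. It is VERB.
Word 2 cannot be DET — rule 4 would then fail for every completion. It is CONJ.
Word 4 cannot be DET — rule 4 would then fail for every completion. It is PREP.
Word 3 cannot be VERB — rule 1 would then fail for every completion. It is PREP.
Word 1 cannot be PREP — rule 5 would then fail for every completion. It is VERB.
That leaves exactly one tagging: VERB CONJ PREP PREP DET DET PREP VERB DET VERB.
Rule-by-rule: rule 1 holds; rule 2 holds; rule 3 holds; rule 4 holds; rule 5 holds.

CONJ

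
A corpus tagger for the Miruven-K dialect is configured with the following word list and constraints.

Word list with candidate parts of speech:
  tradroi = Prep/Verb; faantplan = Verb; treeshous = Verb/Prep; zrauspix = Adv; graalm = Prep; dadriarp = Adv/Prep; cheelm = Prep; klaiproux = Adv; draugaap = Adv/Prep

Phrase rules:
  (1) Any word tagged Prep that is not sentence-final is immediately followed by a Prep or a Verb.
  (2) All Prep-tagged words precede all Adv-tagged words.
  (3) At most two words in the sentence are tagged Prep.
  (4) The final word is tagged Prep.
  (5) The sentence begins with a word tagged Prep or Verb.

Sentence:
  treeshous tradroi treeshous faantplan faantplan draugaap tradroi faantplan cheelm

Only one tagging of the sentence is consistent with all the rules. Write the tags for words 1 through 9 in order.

Verb Verb Verb Verb Verb Prep Verb Verb Prep

Candidates per position — 1:treeshous {Verb,Prep}; 2:tradroi {Prep,Verb}; 3:treeshous {Verb,Prep}; 4:faantplan {Verb}; 5:faantplan {Verb}; 6:draugaap {Adv,Prep}; 7:tradroi {Prep,Verb}; 8:faantplan {Verb}; 9:cheelm {Prep}.
If word 6 were Adv, no tagging could satisfy rule 2; so word 6 is Prep.
If word 7 were Prep, no tagging could satisfy rule 3; so word 7 is Verb.
If word 1 were Prep, no tagging could satisfy rule 3; so word 1 is Verb.
If word 2 were Prep, no tagging could satisfy rule 3; so word 2 is Verb.
If word 3 were Prep, no tagging could satisfy rule 3; so word 3 is Verb.
So the tagging must be: Verb Verb Verb Verb Verb Prep Verb Verb Prep.
Rule-by-rule: rule 1 satisfied; rule 2 satisfied; rule 3 satisfied; rule 4 satisfied; rule 5 satisfied.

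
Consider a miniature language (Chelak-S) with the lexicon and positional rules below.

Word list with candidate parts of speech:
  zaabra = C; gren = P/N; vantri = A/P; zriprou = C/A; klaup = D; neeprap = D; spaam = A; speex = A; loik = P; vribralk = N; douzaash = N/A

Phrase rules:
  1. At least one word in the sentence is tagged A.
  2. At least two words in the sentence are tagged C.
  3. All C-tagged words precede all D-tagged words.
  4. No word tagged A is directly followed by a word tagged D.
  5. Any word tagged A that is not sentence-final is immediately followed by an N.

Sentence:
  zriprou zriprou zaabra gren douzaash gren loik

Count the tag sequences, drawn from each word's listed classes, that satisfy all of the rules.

2

Candidates per position — 1:zriprou {C,A}; 2:zriprou {C,A}; 3:zaabra {C}; 4:gren {P,N}; 5:douzaash {N,A}; 6:gren {P,N}; 7:loik {P}.
There are 32 candidate sequences in total.
The sequences that satisfy every rule: C C C P A N P; C C C N A N P.
Count = 2.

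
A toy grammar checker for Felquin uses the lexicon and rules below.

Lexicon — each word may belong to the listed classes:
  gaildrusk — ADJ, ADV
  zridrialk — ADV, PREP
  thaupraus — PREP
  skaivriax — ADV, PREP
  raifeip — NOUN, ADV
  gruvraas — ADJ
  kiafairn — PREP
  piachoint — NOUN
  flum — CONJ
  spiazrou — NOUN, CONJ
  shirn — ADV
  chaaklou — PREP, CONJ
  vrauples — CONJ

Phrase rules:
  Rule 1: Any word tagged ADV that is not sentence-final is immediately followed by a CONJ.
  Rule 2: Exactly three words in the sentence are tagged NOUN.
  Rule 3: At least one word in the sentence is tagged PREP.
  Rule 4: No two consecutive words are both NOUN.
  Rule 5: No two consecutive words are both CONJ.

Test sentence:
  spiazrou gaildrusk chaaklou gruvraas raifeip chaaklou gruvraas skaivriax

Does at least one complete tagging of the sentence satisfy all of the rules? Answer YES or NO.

NO

Candidates per position — 1:spiazrou {NOUN,CONJ}; 2:gaildrusk {ADJ,ADV}; 3:chaaklou {PREP,CONJ}; 4:gruvraas {ADJ}; 5:raifeip {NOUN,ADV}; 6:chaaklou {PREP,CONJ}; 7:gruvraas {ADJ}; 8:skaivriax {ADV,PREP}.
Rule 2 cannot be satisfied by any choice of tags from the lexicon.
So there is no consistent tagging.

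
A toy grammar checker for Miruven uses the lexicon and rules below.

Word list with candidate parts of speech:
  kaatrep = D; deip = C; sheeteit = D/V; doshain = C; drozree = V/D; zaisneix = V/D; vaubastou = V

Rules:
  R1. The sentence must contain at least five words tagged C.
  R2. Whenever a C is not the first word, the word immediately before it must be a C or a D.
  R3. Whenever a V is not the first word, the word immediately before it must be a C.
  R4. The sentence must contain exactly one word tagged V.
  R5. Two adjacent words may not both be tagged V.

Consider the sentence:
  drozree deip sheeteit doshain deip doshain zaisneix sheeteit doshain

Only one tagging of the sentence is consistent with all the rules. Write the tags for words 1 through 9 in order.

D C D C C C V D C

Candidates per position — 1:drozree {V,D}; 2:deip {C}; 3:sheeteit {D,V}; 4:doshain {C}; 5:deip {C}; 6:doshain {C}; 7:zaisneix {V,D}; 8:sheeteit {D,V}; 9:doshain {C}.
Position 1: V is ruled out by rule 2; that leaves D.
Position 3: V is ruled out by rule 2; that leaves D.
Position 8: V is ruled out by rule 2; that leaves D.
Position 7: D is ruled out by rule 4; that leaves V.
That leaves exactly one tagging: D C D C C C V D C.
Rule-by-rule: rule 1 holds; rule 2 holds; rule 3 holds; rule 4 holds; rule 5 holds.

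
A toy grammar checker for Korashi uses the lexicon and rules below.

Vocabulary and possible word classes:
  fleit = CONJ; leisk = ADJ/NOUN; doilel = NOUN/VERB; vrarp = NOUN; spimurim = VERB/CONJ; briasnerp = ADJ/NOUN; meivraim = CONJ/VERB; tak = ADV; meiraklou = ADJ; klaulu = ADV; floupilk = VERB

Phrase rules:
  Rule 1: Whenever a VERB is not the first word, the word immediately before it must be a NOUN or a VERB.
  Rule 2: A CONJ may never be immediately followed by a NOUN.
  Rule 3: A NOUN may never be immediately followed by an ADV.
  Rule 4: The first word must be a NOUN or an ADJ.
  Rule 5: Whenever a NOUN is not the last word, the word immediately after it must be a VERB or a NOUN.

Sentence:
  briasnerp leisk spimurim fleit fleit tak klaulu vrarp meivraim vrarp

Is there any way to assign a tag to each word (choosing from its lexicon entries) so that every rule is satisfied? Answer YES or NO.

YES

Candidates per position — 1:briasnerp {ADJ,NOUN}; 2:leisk {ADJ,NOUN}; 3:spimurim {VERB,CONJ}; 4:fleit {CONJ}; 5:fleit {CONJ}; 6:tak {ADV}; 7:klaulu {ADV}; 8:vrarp {NOUN}; 9:meivraim {CONJ,VERB}; 10:vrarp {NOUN}.
One satisfying assignment: ADJ ADJ CONJ CONJ CONJ ADV ADV NOUN VERB NOUN.
Rule-by-rule: rule 1 holds; rule 2 holds; rule 3 holds; rule 4 holds; rule 5 holds.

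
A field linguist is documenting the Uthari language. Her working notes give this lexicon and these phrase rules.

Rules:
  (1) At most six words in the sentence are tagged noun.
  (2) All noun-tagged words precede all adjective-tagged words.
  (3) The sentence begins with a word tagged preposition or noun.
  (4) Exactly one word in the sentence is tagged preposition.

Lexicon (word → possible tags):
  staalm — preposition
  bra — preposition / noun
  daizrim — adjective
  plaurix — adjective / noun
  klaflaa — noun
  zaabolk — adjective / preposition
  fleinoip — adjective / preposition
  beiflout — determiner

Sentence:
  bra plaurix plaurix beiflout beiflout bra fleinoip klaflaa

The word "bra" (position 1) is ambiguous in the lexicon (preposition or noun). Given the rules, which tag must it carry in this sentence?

Candidates per position — 1:bra {preposition,noun}; 2:plaurix {adjective,noun}; 3:plaurix {adjective,noun}; 4:beiflout {determiner}; 5:beiflout {determiner}; 6:bra {preposition,noun}; 7:fleinoip {adjective,preposition}; 8:klaflaa {noun}.
Position 2: adjective is ruled out by rule 2; that leaves noun.
Position 3: adjective is ruled out by rule 2; that leaves noun.
Position 7: adjective is ruled out by rule 2; that leaves preposition.
Position 1: preposition is ruled out by rule 4; that leaves noun.
Position 6: preposition is ruled out by rule 4; that leaves noun.
So the tagging must be: noun noun noun determiner determiner noun preposition noun.
Checking: rule 1 ✓; rule 2 ✓; rule 3 ✓; rule 4 ✓.

noun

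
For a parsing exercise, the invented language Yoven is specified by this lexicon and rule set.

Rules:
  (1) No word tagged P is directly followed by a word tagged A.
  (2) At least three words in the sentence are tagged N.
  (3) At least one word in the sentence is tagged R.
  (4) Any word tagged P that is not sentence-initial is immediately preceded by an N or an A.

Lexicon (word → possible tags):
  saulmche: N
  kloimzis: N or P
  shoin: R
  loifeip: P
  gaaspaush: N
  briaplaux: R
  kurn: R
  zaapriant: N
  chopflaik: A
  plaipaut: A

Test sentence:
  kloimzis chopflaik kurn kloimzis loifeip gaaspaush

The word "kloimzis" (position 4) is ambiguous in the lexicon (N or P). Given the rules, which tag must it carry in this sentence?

N

Candidates per position — 1:kloimzis {N,P}; 2:chopflaik {A}; 3:kurn {R}; 4:kloimzis {N,P}; 5:loifeip {P}; 6:gaaspaush {N}.
Position 1: P is ruled out by rule 1; that leaves N.
Position 4: P is ruled out by rule 2; that leaves N.
That leaves exactly one tagging: N A R N P N.
Checking: rule 1 satisfied; rule 2 satisfied; rule 3 satisfied; rule 4 satisfied.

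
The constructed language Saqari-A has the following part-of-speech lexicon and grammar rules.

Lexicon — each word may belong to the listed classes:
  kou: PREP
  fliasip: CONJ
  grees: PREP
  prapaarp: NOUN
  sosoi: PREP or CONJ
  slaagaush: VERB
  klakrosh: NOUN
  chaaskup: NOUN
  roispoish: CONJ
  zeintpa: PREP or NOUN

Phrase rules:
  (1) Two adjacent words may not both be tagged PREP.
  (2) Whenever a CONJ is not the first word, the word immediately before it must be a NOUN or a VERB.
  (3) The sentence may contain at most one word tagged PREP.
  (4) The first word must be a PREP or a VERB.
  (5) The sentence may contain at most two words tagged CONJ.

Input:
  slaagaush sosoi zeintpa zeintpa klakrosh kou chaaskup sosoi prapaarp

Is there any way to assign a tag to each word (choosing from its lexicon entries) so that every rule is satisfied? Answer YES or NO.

YES

Candidates per position — 1:slaagaush {VERB}; 2:sosoi {PREP,CONJ}; 3:zeintpa {PREP,NOUN}; 4:zeintpa {PREP,NOUN}; 5:klakrosh {NOUN}; 6:kou {PREP}; 7:chaaskup {NOUN}; 8:sosoi {PREP,CONJ}; 9:prapaarp {NOUN}.
One satisfying assignment: VERB CONJ NOUN NOUN NOUN PREP NOUN CONJ NOUN.
Verifying each rule — rule 1 ✓; rule 2 ✓; rule 3 ✓; rule 4 ✓; rule 5 ✓.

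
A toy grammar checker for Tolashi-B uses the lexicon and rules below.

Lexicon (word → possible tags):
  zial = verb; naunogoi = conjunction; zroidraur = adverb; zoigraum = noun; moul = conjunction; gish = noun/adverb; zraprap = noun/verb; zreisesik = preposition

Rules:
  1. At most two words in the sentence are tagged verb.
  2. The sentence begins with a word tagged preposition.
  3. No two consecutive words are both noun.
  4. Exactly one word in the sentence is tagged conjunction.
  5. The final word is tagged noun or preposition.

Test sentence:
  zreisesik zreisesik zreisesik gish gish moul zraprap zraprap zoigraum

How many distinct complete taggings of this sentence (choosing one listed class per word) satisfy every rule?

6

Candidates per position — 1:zreisesik {preposition}; 2:zreisesik {preposition}; 3:zreisesik {preposition}; 4:gish {noun,adverb}; 5:gish {noun,adverb}; 6:moul {conjunction}; 7:zraprap {noun,verb}; 8:zraprap {noun,verb}; 9:zoigraum {noun}.
There are 16 candidate sequences in total.
Checking each against the rules leaves 6 sequences.
Count = 6.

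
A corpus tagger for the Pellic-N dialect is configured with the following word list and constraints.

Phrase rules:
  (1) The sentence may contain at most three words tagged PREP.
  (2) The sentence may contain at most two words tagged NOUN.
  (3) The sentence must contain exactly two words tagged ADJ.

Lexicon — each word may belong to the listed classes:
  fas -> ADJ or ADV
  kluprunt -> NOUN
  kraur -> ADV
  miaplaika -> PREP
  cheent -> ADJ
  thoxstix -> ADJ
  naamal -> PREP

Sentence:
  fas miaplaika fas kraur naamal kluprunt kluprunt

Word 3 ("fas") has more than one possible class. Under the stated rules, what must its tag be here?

ADJ

Candidates per position — 1:fas {ADJ,ADV}; 2:miaplaika {PREP}; 3:fas {ADJ,ADV}; 4:kraur {ADV}; 5:naamal {PREP}; 6:kluprunt {NOUN}; 7:kluprunt {NOUN}.
Position 1: tagging it ADV would leave rule 3 unsatisfiable, so it must be ADJ.
Position 3: tagging it ADV would leave rule 3 unsatisfiable, so it must be ADJ.
That leaves exactly one tagging: ADJ PREP ADJ ADV PREP NOUN NOUN.
Verifying each rule — rule 1 ok; rule 2 ok; rule 3 ok.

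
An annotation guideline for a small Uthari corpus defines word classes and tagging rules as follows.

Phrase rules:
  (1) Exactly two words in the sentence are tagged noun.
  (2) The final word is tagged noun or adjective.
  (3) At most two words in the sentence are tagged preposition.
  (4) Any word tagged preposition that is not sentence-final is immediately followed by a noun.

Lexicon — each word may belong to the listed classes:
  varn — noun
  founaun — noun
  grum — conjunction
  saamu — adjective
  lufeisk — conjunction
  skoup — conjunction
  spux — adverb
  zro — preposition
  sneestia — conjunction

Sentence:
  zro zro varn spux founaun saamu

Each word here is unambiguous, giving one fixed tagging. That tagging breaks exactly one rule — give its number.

Fixed tagging: preposition preposition noun adverb noun adjective.
Applying the rules: R1 holds, R2 holds, R3 holds, R4 violated.
Only rule 4 fails.

4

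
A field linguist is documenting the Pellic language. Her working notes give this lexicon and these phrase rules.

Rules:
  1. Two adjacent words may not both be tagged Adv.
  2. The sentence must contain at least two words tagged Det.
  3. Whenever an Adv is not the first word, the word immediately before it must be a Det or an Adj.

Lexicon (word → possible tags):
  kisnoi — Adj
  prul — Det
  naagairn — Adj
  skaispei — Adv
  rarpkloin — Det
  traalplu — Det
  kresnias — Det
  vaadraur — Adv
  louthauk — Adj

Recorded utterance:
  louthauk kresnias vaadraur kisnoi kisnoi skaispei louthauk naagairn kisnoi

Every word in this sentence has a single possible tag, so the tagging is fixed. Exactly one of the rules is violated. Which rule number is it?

Fixed tagging: Adj Det Adv Adj Adj Adv Adj Adj Adj.
Checking each rule: R1 ✓, R2 ✗, R3 ✓.
Only rule 2 fails.

2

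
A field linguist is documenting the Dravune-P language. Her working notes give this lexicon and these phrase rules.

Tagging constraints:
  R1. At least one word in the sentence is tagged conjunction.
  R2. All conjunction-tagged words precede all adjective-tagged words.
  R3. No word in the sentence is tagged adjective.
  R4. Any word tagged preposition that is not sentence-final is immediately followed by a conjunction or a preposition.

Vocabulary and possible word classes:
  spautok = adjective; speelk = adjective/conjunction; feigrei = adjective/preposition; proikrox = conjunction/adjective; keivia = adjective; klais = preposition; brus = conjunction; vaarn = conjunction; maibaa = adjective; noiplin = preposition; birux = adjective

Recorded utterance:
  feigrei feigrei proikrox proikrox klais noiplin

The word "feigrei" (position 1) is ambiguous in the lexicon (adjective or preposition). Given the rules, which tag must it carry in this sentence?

preposition

Candidates per position — 1:feigrei {adjective,preposition}; 2:feigrei {adjective,preposition}; 3:proikrox {conjunction,adjective}; 4:proikrox {conjunction,adjective}; 5:klais {preposition}; 6:noiplin {preposition}.
Position 1: tagging it adjective would leave rule 3 unsatisfiable, so it must be preposition.
Position 2: tagging it adjective would leave rule 3 unsatisfiable, so it must be preposition.
Position 3: tagging it adjective would leave rule 3 unsatisfiable, so it must be conjunction.
Position 4: tagging it adjective would leave rule 3 unsatisfiable, so it must be conjunction.
The only consistent sequence is: preposition preposition conjunction conjunction preposition preposition.
Checking: rule 1 ok; rule 2 ok; rule 3 ok; rule 4 ok.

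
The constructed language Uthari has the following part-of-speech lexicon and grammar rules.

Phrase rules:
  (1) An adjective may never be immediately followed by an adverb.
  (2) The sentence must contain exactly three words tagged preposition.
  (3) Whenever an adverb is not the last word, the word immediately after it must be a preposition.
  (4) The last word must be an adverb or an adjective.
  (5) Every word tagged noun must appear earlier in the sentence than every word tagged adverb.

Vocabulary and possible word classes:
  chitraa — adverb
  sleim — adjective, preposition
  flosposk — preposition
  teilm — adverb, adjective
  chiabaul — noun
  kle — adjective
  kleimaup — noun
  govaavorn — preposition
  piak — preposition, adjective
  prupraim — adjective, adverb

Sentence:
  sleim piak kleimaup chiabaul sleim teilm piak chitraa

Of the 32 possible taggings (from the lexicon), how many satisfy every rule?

5

Candidates per position — 1:sleim {adjective,preposition}; 2:piak {preposition,adjective}; 3:kleimaup {noun}; 4:chiabaul {noun}; 5:sleim {adjective,preposition}; 6:teilm {adverb,adjective}; 7:piak {preposition,adjective}; 8:chitraa {adverb}.
There are 32 candidate sequences in total.
The sequences that satisfy every rule: adjective preposition noun noun preposition adverb preposition adverb; adjective preposition noun noun preposition adjective preposition adverb; preposition preposition noun noun adjective adjective preposition adverb; preposition adjective noun noun preposition adverb preposition adverb; preposition adjective noun noun preposition adjective preposition adverb.
Count = 5.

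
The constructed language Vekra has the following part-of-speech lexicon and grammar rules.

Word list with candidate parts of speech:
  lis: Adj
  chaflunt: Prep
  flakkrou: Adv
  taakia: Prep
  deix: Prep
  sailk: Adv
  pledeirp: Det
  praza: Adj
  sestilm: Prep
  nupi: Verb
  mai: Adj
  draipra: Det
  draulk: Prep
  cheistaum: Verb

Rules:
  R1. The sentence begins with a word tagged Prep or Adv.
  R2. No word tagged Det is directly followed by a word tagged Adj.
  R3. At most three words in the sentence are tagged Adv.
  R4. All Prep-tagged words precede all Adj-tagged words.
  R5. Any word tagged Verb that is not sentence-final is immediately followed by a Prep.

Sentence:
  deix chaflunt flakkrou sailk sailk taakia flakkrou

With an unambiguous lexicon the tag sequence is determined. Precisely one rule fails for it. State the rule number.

Fixed tagging: Prep Prep Adv Adv Adv Prep Adv.
Applying the rules: R1 ok, R2 ok, R3 fails, R4 ok, R5 ok.
Only rule 3 fails.

3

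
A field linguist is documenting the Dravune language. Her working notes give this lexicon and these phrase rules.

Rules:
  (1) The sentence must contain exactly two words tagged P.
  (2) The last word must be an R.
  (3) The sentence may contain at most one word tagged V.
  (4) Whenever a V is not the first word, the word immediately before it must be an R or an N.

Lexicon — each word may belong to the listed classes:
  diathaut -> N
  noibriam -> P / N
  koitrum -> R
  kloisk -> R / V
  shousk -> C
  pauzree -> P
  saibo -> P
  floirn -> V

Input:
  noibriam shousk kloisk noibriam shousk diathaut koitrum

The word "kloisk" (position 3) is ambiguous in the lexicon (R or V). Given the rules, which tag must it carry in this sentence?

R

Candidates per position — 1:noibriam {P,N}; 2:shousk {C}; 3:kloisk {R,V}; 4:noibriam {P,N}; 5:shousk {C}; 6:diathaut {N}; 7:koitrum {R}.
Position 1: N is ruled out by rule 1; that leaves P.
Position 3: V is ruled out by rule 4; that leaves R.
Position 4: N is ruled out by rule 1; that leaves P.
The only consistent sequence is: P C R P C N R.
Rule-by-rule: rule 1 ok; rule 2 ok; rule 3 ok; rule 4 ok.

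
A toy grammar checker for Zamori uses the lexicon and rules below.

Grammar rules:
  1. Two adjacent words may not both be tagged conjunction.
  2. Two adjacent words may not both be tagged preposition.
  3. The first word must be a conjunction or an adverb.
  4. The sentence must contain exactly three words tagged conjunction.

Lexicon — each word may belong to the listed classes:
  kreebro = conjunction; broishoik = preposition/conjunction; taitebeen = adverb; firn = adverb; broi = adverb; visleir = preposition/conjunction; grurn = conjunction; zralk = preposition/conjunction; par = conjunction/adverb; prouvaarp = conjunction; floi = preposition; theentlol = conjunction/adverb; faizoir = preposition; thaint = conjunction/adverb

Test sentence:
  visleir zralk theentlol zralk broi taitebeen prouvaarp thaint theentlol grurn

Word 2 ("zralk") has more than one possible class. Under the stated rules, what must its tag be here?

Candidates per position — 1:visleir {preposition,conjunction}; 2:zralk {preposition,conjunction}; 3:theentlol {conjunction,adverb}; 4:zralk {preposition,conjunction}; 5:broi {adverb}; 6:taitebeen {adverb}; 7:prouvaarp {conjunction}; 8:thaint {conjunction,adverb}; 9:theentlol {conjunction,adverb}; 10:grurn {conjunction}.
If word 1 were preposition, no tagging could satisfy rule 3; so word 1 is conjunction.
If word 2 were conjunction, no tagging could satisfy rule 1; so word 2 is preposition.
If word 3 were conjunction, no tagging could satisfy rule 4; so word 3 is adverb.
If word 4 were conjunction, no tagging could satisfy rule 4; so word 4 is preposition.
If word 8 were conjunction, no tagging could satisfy rule 1; so word 8 is adverb.
If word 9 were conjunction, no tagging could satisfy rule 1; so word 9 is adverb.
The only consistent sequence is: conjunction preposition adverb preposition adverb adverb conjunction adverb adverb conjunction.
Verifying each rule — rule 1 satisfied; rule 2 satisfied; rule 3 satisfied; rule 4 satisfied.

preposition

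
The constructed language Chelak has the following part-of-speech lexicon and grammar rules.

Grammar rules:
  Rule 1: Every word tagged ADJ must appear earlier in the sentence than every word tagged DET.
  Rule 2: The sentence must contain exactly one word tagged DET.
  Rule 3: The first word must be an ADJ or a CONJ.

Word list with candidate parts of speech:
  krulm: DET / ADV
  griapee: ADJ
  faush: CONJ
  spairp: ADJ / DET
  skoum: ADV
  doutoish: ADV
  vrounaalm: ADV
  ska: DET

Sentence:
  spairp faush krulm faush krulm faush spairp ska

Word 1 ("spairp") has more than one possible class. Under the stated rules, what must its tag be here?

Candidates per position — 1:spairp {ADJ,DET}; 2:faush {CONJ}; 3:krulm {DET,ADV}; 4:faush {CONJ}; 5:krulm {DET,ADV}; 6:faush {CONJ}; 7:spairp {ADJ,DET}; 8:ska {DET}.
At position 1, choosing DET makes rule 2 impossible to satisfy; hence ADJ.
At position 3, choosing DET makes rule 2 impossible to satisfy; hence ADV.
At position 5, choosing DET makes rule 2 impossible to satisfy; hence ADV.
At position 7, choosing DET makes rule 2 impossible to satisfy; hence ADJ.
The unique satisfying tagging is: ADJ CONJ ADV CONJ ADV CONJ ADJ DET.
Checking: rule 1 ✓; rule 2 ✓; rule 3 ✓.

ADJ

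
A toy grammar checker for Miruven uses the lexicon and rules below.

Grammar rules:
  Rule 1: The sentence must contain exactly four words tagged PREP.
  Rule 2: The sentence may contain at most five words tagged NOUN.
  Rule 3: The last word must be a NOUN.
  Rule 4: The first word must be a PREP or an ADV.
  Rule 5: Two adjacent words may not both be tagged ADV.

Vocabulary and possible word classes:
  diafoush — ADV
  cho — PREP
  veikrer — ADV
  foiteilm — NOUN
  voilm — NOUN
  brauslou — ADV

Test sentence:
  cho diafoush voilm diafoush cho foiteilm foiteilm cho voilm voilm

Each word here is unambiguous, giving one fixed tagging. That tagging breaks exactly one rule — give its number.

1

Fixed tagging: PREP ADV NOUN ADV PREP NOUN NOUN PREP NOUN NOUN.
Rule check: R1 fail, R2 pass, R3 pass, R4 pass, R5 pass.
Only rule 1 fails.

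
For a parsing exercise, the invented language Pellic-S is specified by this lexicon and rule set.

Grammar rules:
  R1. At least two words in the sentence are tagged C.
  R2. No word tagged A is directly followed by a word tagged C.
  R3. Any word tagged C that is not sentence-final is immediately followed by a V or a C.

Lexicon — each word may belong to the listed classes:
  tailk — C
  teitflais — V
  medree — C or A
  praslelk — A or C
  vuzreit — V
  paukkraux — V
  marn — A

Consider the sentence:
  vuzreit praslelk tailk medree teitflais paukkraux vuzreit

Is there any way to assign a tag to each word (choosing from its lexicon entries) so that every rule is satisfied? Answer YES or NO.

YES

Candidates per position — 1:vuzreit {V}; 2:praslelk {A,C}; 3:tailk {C}; 4:medree {C,A}; 5:teitflais {V}; 6:paukkraux {V}; 7:vuzreit {V}.
One satisfying assignment: V C C C V V V.
Check: rule 1 ok; rule 2 ok; rule 3 ok.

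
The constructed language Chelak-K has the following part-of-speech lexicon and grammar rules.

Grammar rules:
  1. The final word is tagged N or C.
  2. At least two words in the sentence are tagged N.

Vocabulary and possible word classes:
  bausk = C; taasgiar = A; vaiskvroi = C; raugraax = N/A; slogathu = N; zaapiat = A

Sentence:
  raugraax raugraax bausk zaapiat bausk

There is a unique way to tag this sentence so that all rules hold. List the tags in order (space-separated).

N N C A C

Candidates per position — 1:raugraax {N,A}; 2:raugraax {N,A}; 3:bausk {C}; 4:zaapiat {A}; 5:bausk {C}.
At position 1, choosing A makes rule 2 impossible to satisfy; hence N.
At position 2, choosing A makes rule 2 impossible to satisfy; hence N.
So the tagging must be: N N C A C.
Checking: rule 1 ok; rule 2 ok.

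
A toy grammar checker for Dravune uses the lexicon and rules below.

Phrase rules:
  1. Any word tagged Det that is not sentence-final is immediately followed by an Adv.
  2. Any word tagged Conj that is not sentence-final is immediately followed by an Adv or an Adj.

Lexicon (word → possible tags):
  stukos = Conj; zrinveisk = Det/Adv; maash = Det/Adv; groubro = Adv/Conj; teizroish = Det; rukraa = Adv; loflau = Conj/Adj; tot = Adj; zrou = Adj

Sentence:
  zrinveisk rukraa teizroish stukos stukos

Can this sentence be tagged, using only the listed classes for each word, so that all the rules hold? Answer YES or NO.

NO

Candidates per position — 1:zrinveisk {Det,Adv}; 2:rukraa {Adv}; 3:teizroish {Det}; 4:stukos {Conj}; 5:stukos {Conj}.
Rule 1 cannot be satisfied by any choice of tags from the lexicon.
So there is no consistent tagging.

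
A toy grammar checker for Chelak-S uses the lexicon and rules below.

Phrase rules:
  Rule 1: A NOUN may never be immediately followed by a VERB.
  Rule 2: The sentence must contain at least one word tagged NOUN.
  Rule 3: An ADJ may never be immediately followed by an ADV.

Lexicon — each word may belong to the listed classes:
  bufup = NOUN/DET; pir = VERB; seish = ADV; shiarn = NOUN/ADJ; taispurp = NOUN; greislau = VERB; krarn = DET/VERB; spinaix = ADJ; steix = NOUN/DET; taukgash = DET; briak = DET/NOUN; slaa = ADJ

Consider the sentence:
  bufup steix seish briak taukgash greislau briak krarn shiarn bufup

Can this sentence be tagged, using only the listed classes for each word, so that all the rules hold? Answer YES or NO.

Candidates per position — 1:bufup {NOUN,DET}; 2:steix {NOUN,DET}; 3:seish {ADV}; 4:briak {DET,NOUN}; 5:taukgash {DET}; 6:greislau {VERB}; 7:briak {DET,NOUN}; 8:krarn {DET,VERB}; 9:shiarn {NOUN,ADJ}; 10:bufup {NOUN,DET}.
One satisfying assignment: DET NOUN ADV DET DET VERB DET DET NOUN NOUN.
Verifying each rule — rule 1 ok; rule 2 ok; rule 3 ok.

YES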